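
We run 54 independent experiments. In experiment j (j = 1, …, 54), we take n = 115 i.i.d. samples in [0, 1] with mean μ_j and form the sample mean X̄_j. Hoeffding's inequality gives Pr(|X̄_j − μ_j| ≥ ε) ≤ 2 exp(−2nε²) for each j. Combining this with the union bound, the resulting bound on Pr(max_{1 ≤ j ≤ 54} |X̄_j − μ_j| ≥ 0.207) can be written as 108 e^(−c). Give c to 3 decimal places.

Union bound over the 54 events: Pr(max_{1 ≤ j ≤ 54} |X̄_j − μ_j| ≥ 0.207) ≤ 54·2·exp(−2nε²) = 108 exp(−2·115·0.207²).
So c = 2·115·0.207² = 9.8553.

9.855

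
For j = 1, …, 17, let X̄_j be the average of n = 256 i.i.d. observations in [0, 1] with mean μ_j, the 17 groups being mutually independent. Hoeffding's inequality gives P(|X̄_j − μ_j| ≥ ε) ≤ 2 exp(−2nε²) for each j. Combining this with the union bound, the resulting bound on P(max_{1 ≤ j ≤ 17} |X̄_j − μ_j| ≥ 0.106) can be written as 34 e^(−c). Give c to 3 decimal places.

Union bound over the 17 events: P(max_{1 ≤ j ≤ 17} |X̄_j − μ_j| ≥ 0.106) ≤ 17·2·exp(−2nε²) = 34 exp(−2·256·0.106²).
So c = 2·256·0.106² = 5.7528.

5.753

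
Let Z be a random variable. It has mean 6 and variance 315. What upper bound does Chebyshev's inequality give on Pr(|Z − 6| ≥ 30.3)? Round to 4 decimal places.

Chebyshev: Pr(|Z − μ| ≥ t) ≤ Var(Z)/t².
Bound = 315 / 918.09 = 0.3431.

0.3431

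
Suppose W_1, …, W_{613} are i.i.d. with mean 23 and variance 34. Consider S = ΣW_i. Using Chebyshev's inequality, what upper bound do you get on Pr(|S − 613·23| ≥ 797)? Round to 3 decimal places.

0.033

Var(S) = n·Var(W_i) = 613·34 = 20842.
Chebyshev: Pr(|S − 613·23| ≥ 797) ≤ Var(S)/797² = 20842/635209 = 0.0328.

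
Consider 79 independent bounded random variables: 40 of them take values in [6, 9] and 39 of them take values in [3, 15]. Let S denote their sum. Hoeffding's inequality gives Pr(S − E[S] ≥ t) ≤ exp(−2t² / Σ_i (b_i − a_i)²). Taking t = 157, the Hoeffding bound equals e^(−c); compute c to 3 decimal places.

Σ(b_i − a_i)² = 40·3² + 39·12² = 5976.
c = 2t² / 5976 = 2·157² / 5976 = 8.2493.

8.249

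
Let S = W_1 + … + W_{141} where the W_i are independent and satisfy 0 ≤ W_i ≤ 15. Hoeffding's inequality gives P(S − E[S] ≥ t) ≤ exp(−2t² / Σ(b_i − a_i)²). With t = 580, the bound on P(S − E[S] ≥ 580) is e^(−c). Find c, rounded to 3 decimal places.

21.207

Σ(b_i − a_i)² = 141·(15)² = 31725.
c = 2t²/31725 = 2·580²/31725 = 21.2072.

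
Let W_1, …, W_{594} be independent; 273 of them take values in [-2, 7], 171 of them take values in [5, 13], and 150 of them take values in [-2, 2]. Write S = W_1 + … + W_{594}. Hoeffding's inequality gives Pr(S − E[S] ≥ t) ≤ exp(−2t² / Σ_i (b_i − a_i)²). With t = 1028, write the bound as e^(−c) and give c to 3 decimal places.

Σ(b_i − a_i)² = 273·9² + 171·8² + 150·4² = 35457.
c = 2t² / 35457 = 2·1028² / 35457 = 59.6093.

59.609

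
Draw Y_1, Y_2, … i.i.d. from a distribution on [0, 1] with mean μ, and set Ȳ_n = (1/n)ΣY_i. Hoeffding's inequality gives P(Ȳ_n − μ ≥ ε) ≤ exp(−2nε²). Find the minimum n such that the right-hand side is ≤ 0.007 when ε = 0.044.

1282

Require exp(−2nε²) ≤ 0.007, i.e. 2nε² ≥ ln(1/0.007) = 4.961845.
So n ≥ 4.961845 / (2·0.044²) = 1281.468.
The smallest integer n is 1282.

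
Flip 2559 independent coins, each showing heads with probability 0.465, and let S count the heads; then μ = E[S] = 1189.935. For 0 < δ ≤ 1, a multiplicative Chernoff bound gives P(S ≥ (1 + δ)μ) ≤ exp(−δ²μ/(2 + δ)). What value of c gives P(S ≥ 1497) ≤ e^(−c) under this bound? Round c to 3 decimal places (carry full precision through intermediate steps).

35.092

Write 1497 = (1 + δ)μ, so δ = 1497/1189.935 − 1 = 0.2580519…
Then the exponent is δ²μ/(2 + δ) = (1497 − μ)² / (μ·(2 + δ)) = 35.091625.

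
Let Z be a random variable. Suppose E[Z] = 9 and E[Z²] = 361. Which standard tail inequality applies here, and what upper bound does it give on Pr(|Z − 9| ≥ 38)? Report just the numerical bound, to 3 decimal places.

0.194

The first two moments determine the variance, so Chebyshev's inequality is the sharpest standard bound available.
Var(Z) = E[Z²] − (E[Z])² = 361 − 81 = 280.
Chebyshev's inequality: Pr(|Z − μ| ≥ t) ≤ Var(Z)/t² = 280/1444 = 0.1939.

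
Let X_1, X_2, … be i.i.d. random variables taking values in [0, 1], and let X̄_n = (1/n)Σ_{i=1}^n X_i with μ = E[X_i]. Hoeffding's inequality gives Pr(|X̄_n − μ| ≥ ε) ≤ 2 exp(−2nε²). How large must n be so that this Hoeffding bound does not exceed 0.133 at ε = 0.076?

Require 2·exp(−2nε²) ≤ 0.133, i.e. 2nε² ≥ ln(2/0.133) = 2.710553.
So n ≥ 2.710553 / (2·0.076²) = 234.639.
The smallest integer n is 235.

235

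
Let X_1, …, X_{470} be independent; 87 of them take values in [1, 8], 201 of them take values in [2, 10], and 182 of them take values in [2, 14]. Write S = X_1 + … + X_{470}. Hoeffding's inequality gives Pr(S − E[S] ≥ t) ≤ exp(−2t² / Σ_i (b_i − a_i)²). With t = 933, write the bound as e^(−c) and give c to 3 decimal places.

Σ(b_i − a_i)² = 87·7² + 201·8² + 182·12² = 43335.
c = 2t² / 43335 = 2·933² / 43335 = 40.1749.

40.175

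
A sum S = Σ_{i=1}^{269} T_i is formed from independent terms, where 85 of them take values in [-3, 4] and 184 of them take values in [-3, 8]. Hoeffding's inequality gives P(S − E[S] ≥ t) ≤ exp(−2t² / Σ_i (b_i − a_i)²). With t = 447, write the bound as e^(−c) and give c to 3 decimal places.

15.120

Σ(b_i − a_i)² = 85·7² + 184·11² = 26429.
c = 2t² / 26429 = 2·447² / 26429 = 15.1204.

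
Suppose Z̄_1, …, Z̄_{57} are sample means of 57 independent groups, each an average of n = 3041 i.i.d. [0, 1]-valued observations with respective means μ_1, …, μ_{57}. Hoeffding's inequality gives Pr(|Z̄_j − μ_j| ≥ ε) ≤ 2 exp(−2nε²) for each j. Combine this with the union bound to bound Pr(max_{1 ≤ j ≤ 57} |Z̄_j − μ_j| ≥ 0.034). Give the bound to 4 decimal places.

0.1008

Per-experiment Hoeffding bound: 2·exp(−2·3041·0.034²) = 2·exp(−7.03079) = 0.0017685.
Union bound over 57 events: 57·0.0017685 = 0.10080.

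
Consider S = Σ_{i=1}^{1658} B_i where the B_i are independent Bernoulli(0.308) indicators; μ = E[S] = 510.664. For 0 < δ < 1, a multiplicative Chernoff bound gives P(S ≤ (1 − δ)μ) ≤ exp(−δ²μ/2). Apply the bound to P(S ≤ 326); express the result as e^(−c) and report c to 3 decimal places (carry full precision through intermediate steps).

33.389

Write 326 = (1 − δ)μ, so δ = 1 − 326/510.664 = 0.3616155…
Then the exponent is δ²μ/2 = (μ − 326)²/(2μ) = 33.388679.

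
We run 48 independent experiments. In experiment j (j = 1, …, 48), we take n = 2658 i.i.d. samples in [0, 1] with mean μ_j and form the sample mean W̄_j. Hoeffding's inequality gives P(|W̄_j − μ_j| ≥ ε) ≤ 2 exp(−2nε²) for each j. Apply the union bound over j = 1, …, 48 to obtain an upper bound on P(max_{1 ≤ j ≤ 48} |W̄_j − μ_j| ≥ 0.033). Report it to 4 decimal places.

0.2938

Per-experiment Hoeffding bound: 2·exp(−2·2658·0.033²) = 2·exp(−5.78912) = 0.0061213.
Union bound over 48 events: 48·0.0061213 = 0.29382.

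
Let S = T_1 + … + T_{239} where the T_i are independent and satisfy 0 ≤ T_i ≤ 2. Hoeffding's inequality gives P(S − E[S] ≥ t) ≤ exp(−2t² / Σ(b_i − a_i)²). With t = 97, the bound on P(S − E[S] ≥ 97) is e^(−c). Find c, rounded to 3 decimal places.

19.684

Σ(b_i − a_i)² = 239·(2)² = 956.
c = 2t²/956 = 2·97²/956 = 19.6841.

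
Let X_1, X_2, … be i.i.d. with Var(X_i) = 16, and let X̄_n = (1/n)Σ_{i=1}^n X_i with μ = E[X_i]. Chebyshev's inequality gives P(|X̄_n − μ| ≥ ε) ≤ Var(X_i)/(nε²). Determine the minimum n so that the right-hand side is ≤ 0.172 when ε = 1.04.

87

Require 16/(n·1.04²) ≤ 0.172, i.e. n ≥ 16/(0.172·1.04²) = 86.005.
The smallest integer n is 87.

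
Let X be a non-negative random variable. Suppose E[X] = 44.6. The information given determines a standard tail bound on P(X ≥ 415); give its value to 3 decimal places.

Only the mean of a non-negative variable is known, so Markov's inequality is the applicable tail bound.
Markov's inequality: for a non-negative random variable, P(X ≥ a) ≤ E[X]/a.
Here E[X] = 44.6 and a = 415, so the bound is 44.6/415 = 0.1075.

0.107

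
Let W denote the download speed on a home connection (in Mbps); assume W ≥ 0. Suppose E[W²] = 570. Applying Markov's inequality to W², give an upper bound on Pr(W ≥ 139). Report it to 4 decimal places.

0.0295

Since W ≥ 0, the event {W ≥ 139} is the same as {W² ≥ 19321}.
Markov's inequality applied to W² gives Pr(W² ≥ 19321) ≤ E[W²]/19321 = 570/19321 = 0.0295.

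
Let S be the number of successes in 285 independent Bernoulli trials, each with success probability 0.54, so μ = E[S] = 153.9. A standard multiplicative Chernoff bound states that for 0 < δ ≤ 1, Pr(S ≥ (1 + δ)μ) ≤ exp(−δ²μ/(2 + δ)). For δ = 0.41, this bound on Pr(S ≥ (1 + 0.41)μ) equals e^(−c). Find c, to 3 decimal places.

c = δ²μ/(2 + δ) = 0.41²·153.9/(2 + 0.41) = 10.7347.

10.735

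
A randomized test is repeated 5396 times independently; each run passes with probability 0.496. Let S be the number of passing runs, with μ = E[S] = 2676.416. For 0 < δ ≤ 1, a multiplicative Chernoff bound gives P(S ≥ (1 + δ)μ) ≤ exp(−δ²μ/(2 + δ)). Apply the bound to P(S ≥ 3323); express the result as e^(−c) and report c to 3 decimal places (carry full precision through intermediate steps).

Write 3323 = (1 + δ)μ, so δ = 3323/2676.416 − 1 = 0.2415858…
Then the exponent is δ²μ/(2 + δ) = (3323 − μ)² / (μ·(2 + δ)) = 69.685261.

69.685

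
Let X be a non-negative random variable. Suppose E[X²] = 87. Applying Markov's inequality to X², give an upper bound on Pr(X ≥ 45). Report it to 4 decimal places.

Since X ≥ 0, the event {X ≥ 45} is the same as {X² ≥ 2025}.
Markov's inequality applied to X² gives Pr(X² ≥ 2025) ≤ E[X²]/2025 = 87/2025 = 0.0430.

0.0430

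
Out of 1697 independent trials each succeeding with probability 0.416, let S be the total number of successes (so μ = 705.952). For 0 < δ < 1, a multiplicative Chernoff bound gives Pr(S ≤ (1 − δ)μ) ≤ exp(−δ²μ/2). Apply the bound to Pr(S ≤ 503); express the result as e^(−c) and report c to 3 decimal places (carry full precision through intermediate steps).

29.173

Write 503 = (1 − δ)μ, so δ = 1 − 503/705.952 = 0.287487…
Then the exponent is δ²μ/2 = (μ − 503)²/(2μ) = 29.173028.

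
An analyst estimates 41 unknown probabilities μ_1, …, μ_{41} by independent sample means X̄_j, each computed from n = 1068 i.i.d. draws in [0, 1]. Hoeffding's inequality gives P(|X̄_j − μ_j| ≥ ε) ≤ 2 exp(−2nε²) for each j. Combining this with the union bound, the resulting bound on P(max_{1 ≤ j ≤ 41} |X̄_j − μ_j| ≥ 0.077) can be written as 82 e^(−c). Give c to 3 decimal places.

12.664

Union bound over the 41 events: P(max_{1 ≤ j ≤ 41} |X̄_j − μ_j| ≥ 0.077) ≤ 41·2·exp(−2nε²) = 82 exp(−2·1068·0.077²).
So c = 2·1068·0.077² = 12.6643.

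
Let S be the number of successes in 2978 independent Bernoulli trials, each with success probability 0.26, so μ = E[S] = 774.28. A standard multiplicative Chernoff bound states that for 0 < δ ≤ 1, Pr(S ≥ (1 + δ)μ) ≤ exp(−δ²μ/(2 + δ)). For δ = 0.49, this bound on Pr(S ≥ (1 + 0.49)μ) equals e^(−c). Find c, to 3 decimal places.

74.660

c = δ²μ/(2 + δ) = 0.49²·774.28/(2 + 0.49) = 74.6605.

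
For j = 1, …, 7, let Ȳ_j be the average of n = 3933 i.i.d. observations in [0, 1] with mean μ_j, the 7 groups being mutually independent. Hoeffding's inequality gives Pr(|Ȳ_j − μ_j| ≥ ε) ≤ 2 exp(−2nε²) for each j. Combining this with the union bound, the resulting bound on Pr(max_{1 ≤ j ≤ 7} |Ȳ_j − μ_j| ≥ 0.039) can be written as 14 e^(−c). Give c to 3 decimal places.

11.964

Union bound over the 7 events: Pr(max_{1 ≤ j ≤ 7} |Ȳ_j − μ_j| ≥ 0.039) ≤ 7·2·exp(−2nε²) = 14 exp(−2·3933·0.039²).
So c = 2·3933·0.039² = 11.9642.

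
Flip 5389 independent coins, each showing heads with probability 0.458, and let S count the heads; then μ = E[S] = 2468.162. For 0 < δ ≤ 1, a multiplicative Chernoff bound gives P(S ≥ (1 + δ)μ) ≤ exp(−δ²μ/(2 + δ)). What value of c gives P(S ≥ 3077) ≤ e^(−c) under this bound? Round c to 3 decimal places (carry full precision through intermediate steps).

66.848

Write 3077 = (1 + δ)μ, so δ = 3077/2468.162 − 1 = 0.2466767…
Then the exponent is δ²μ/(2 + δ) = (3077 − μ)² / (μ·(2 + δ)) = 66.848130.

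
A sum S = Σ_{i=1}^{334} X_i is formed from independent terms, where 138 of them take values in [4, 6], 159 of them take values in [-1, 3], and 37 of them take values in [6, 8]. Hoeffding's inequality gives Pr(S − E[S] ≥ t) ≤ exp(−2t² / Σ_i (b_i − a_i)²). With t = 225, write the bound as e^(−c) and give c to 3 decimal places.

31.211

Σ(b_i − a_i)² = 138·2² + 159·4² + 37·2² = 3244.
c = 2t² / 3244 = 2·225² / 3244 = 31.2115.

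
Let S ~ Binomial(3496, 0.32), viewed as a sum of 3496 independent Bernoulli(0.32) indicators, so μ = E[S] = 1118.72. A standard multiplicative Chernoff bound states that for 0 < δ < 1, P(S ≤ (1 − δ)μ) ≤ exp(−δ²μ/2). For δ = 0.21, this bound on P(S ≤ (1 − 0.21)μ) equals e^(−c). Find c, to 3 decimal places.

c = δ²μ/2 = 0.21²·1118.72/2 = 24.6678.

24.668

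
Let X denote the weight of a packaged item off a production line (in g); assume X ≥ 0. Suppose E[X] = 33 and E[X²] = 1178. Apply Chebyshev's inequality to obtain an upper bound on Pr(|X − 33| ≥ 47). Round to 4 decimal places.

0.0403

Var(X) = E[X²] − (E[X])² = 1178 − 1089 = 89.
Chebyshev's inequality: Pr(|X − μ| ≥ t) ≤ Var(X)/t² = 89/2209 = 0.0403.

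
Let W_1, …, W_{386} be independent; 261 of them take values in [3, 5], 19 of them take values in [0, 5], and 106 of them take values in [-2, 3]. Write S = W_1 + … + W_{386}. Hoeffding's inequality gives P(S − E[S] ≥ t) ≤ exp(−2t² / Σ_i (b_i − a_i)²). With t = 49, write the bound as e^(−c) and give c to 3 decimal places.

1.152

Σ(b_i − a_i)² = 261·2² + 19·5² + 106·5² = 4169.
c = 2t² / 4169 = 2·49² / 4169 = 1.1518.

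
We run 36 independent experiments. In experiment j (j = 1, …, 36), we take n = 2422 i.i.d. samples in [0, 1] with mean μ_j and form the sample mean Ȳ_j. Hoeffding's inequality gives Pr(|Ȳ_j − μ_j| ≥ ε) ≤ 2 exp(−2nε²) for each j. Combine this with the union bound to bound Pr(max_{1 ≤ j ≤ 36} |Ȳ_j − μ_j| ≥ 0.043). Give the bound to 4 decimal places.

0.0093

Per-experiment Hoeffding bound: 2·exp(−2·2422·0.043²) = 2·exp(−8.95656) = 0.00025778.
Union bound over 36 events: 36·0.00025778 = 0.00928.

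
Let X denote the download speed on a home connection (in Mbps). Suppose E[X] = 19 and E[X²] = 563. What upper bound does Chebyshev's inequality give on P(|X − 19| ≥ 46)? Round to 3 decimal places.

Var(X) = E[X²] − (E[X])² = 563 − 361 = 202.
Chebyshev's inequality: P(|X − μ| ≥ t) ≤ Var(X)/t² = 202/2116 = 0.0955.

0.095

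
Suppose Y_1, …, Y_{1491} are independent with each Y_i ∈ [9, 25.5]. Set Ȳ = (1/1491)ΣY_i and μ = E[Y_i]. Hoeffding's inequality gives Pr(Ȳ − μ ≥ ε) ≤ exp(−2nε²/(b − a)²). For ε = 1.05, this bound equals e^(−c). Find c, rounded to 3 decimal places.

12.076

c = 2nε²/(b − a)² = 2·1491·1.05² / 16.5² = 12.0759.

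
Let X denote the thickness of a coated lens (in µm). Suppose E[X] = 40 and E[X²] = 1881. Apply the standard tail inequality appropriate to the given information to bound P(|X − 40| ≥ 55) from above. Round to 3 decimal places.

The first two moments determine the variance, so Chebyshev's inequality is the sharpest standard bound available.
Var(X) = E[X²] − (E[X])² = 1881 − 1600 = 281.
Chebyshev's inequality: P(|X − μ| ≥ t) ≤ Var(X)/t² = 281/3025 = 0.0929.

0.093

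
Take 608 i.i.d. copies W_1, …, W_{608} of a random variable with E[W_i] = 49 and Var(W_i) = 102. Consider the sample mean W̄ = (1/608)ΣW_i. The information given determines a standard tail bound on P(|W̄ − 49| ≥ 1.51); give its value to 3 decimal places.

0.074

With mean and variance of each term known, Chebyshev's inequality bounds the deviation of the sum (or sample mean).
Var(W̄) = Var(W_i)/n = 102/608 = 0.16776.
Chebyshev: P(|W̄ − 49| ≥ 1.51) ≤ Var(W̄)/(1.51)² = 102/(608·1.51²) = 0.0736.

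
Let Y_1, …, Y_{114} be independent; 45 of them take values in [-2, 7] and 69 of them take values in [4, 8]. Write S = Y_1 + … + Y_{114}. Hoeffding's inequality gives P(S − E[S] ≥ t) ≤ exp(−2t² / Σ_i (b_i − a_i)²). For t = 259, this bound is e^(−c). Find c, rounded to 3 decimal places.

28.251

Σ(b_i − a_i)² = 45·9² + 69·4² = 4749.
c = 2t² / 4749 = 2·259² / 4749 = 28.2506.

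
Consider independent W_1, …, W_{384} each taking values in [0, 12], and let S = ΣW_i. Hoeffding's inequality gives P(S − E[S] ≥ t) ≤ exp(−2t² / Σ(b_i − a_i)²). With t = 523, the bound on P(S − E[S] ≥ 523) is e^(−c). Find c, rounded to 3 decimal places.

Σ(b_i − a_i)² = 384·(12)² = 55296.
c = 2t²/55296 = 2·523²/55296 = 9.8933.

9.893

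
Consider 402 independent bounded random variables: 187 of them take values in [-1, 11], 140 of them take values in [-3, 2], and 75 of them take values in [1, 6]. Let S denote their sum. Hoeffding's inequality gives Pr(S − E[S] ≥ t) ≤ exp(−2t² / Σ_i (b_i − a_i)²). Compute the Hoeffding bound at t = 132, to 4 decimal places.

Σ(b_i − a_i)² = 187·12² + 140·5² + 75·5² = 32303.
Exponent = 2·132² / 32303 = 1.07879.
Bound = exp(−1.07879) = 0.34001.

0.3400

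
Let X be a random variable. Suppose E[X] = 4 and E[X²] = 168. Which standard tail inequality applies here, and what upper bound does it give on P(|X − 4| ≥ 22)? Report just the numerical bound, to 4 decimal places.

0.3140

The first two moments determine the variance, so Chebyshev's inequality is the sharpest standard bound available.
Var(X) = E[X²] − (E[X])² = 168 − 16 = 152.
Chebyshev's inequality: P(|X − μ| ≥ t) ≤ Var(X)/t² = 152/484 = 0.3140.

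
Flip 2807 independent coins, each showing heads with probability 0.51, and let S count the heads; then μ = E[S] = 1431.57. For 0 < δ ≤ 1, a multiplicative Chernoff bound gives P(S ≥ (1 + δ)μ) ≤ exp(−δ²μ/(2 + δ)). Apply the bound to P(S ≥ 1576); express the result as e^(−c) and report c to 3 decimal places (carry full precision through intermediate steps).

Write 1576 = (1 + δ)μ, so δ = 1576/1431.57 − 1 = 0.1008892…
Then the exponent is δ²μ/(2 + δ) = (1576 − μ)² / (μ·(2 + δ)) = 6.935840.

6.936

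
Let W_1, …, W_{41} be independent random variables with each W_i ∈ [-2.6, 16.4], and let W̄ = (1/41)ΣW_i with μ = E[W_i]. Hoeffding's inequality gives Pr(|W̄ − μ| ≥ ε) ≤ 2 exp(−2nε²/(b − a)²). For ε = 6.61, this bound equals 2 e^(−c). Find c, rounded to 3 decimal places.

c = 2nε²/(b − a)² = 2·41·6.61² / 19² = 9.9245.

9.925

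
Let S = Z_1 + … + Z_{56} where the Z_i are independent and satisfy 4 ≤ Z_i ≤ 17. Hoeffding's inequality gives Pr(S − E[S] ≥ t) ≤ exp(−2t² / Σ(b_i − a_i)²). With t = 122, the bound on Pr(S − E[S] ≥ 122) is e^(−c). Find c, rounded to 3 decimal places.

Σ(b_i − a_i)² = 56·(13)² = 9464.
c = 2t²/9464 = 2·122²/9464 = 3.1454.

3.145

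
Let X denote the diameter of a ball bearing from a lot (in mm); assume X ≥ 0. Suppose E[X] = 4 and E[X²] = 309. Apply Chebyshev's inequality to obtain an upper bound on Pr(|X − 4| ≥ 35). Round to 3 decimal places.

0.239

Var(X) = E[X²] − (E[X])² = 309 − 16 = 293.
Chebyshev's inequality: Pr(|X − μ| ≥ t) ≤ Var(X)/t² = 293/1225 = 0.2392.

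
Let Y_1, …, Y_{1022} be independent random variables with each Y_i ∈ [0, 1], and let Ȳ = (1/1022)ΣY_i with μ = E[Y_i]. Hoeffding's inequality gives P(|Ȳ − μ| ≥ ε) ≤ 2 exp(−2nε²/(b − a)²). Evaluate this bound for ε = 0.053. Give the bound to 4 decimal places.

Exponent: 2nε²/(b − a)² = 2·1022·0.053² / 1² = 5.74160.
Bound = 2·exp(−5.74160) = 0.00642.

0.0064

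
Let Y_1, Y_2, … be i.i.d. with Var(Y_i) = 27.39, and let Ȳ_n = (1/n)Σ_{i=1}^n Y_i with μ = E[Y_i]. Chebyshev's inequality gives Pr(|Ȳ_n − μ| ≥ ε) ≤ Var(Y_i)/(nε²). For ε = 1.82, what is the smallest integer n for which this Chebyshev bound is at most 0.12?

69

Require 27.39/(n·1.82²) ≤ 0.12, i.e. n ≥ 27.39/(0.12·1.82²) = 68.908.
The smallest integer n is 69.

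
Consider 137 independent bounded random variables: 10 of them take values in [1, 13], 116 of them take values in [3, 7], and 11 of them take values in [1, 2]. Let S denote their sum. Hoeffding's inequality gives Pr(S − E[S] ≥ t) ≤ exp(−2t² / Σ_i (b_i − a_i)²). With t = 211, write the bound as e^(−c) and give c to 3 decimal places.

26.925

Σ(b_i − a_i)² = 10·12² + 116·4² + 11·1² = 3307.
c = 2t² / 3307 = 2·211² / 3307 = 26.9253.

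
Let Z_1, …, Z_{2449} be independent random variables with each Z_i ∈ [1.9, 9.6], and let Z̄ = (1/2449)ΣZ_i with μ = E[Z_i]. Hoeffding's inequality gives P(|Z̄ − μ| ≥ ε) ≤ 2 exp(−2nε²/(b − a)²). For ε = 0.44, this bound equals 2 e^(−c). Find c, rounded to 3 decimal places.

15.993

c = 2nε²/(b − a)² = 2·2449·0.44² / 7.7² = 15.9935.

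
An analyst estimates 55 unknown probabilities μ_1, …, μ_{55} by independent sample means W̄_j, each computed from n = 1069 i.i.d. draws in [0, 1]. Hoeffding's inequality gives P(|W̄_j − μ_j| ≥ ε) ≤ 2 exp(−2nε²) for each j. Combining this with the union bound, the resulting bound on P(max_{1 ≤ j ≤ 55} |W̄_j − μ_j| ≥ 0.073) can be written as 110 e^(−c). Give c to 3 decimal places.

11.393

Union bound over the 55 events: P(max_{1 ≤ j ≤ 55} |W̄_j − μ_j| ≥ 0.073) ≤ 55·2·exp(−2nε²) = 110 exp(−2·1069·0.073²).
So c = 2·1069·0.073² = 11.3934.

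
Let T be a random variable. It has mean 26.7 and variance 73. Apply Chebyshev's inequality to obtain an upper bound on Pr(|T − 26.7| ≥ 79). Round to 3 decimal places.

Chebyshev: Pr(|T − μ| ≥ t) ≤ Var(T)/t².
Bound = 73 / 6241 = 0.0117.

0.012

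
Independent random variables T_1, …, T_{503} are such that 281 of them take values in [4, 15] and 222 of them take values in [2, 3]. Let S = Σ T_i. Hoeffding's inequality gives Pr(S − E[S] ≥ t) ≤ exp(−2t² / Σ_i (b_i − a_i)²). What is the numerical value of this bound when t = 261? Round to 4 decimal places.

0.0187

Σ(b_i − a_i)² = 281·11² + 222·1² = 34223.
Exponent = 2·261² / 34223 = 3.98101.
Bound = exp(−3.98101) = 0.01867.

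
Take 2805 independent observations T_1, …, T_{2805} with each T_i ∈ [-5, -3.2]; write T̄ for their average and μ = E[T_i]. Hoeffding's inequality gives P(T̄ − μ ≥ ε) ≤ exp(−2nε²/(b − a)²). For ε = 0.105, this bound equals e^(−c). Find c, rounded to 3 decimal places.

c = 2nε²/(b − a)² = 2·2805·0.105² / 1.8² = 19.0896.

19.090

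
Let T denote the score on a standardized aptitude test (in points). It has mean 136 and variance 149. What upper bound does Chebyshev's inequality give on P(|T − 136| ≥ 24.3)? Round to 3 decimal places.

0.252

Chebyshev: P(|T − μ| ≥ t) ≤ Var(T)/t².
Bound = 149 / 590.49 = 0.2523.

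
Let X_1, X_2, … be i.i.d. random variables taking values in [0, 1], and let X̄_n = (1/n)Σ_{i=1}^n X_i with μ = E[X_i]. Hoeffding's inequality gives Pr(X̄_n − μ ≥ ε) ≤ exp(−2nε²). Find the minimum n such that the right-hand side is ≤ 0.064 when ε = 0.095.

153

Require exp(−2nε²) ≤ 0.064, i.e. 2nε² ≥ ln(1/0.064) = 2.748872.
So n ≥ 2.748872 / (2·0.095²) = 152.292.
The smallest integer n is 153.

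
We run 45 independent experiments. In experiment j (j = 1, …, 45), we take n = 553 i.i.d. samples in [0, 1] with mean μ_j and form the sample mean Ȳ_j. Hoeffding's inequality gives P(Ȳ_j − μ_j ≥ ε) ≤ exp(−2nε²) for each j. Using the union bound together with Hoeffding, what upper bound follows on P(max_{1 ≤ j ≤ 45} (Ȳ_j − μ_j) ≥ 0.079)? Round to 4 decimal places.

Per-experiment Hoeffding bound: exp(−2·553·0.079²) = exp(−6.90255) = 0.0010052.
Union bound over 45 events: 45·0.0010052 = 0.04524.

0.0452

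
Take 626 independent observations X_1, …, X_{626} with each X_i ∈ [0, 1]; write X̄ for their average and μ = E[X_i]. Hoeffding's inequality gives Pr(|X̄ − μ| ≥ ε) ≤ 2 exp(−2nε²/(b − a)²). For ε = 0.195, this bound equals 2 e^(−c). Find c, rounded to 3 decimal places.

c = 2nε²/(b − a)² = 2·626·0.195² / 1² = 47.6073.

47.607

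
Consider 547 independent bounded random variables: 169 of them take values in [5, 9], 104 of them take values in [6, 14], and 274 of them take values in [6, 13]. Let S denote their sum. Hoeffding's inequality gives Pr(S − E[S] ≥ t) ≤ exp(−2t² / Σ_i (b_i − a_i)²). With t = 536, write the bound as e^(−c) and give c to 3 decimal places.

25.217

Σ(b_i − a_i)² = 169·4² + 104·8² + 274·7² = 22786.
c = 2t² / 22786 = 2·536² / 22786 = 25.2169.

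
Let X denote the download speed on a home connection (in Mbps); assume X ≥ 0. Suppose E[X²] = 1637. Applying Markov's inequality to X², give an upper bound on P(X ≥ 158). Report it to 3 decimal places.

Since X ≥ 0, the event {X ≥ 158} is the same as {X² ≥ 24964}.
Markov's inequality applied to X² gives P(X² ≥ 24964) ≤ E[X²]/24964 = 1637/24964 = 0.0656.

0.066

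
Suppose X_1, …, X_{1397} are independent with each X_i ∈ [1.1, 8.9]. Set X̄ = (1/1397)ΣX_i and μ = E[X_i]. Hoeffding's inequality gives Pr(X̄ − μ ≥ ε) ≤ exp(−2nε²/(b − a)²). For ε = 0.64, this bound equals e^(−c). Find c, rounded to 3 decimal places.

18.810

c = 2nε²/(b − a)² = 2·1397·0.64² / 7.8² = 18.8104.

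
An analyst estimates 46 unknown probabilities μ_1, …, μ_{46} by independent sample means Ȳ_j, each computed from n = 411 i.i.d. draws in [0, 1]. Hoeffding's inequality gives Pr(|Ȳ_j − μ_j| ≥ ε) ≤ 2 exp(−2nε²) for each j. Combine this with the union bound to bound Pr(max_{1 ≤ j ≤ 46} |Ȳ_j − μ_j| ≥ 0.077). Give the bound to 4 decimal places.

0.7034

Per-experiment Hoeffding bound: 2·exp(−2·411·0.077²) = 2·exp(−4.87364) = 0.015291.
Union bound over 46 events: 46·0.015291 = 0.70339.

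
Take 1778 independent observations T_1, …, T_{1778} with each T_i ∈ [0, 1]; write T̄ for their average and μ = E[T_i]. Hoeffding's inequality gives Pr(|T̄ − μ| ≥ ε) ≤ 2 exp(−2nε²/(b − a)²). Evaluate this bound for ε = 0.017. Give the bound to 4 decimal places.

0.7157

Exponent: 2nε²/(b − a)² = 2·1778·0.017² / 1² = 1.02768.
Bound = 2·exp(−1.02768) = 0.71567.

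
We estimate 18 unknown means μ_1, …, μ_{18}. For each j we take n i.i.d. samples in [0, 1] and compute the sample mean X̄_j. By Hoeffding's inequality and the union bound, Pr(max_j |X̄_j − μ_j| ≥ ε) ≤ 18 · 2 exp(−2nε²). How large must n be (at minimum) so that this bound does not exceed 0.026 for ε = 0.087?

478

Need 2·18·exp(−2nε²) ≤ 0.026, i.e. exp(−2nε²) ≤ 0.026/36.
So 2nε² ≥ ln(36/0.026) = 7.233178.
Hence n ≥ 7.233178/(2·0.087²) = 477.816.
The smallest integer n is 478.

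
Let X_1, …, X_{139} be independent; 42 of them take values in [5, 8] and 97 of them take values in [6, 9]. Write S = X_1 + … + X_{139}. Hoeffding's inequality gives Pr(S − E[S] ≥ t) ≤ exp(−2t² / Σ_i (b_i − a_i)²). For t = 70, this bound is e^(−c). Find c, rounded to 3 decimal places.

7.834

Σ(b_i − a_i)² = 42·3² + 97·3² = 1251.
c = 2t² / 1251 = 2·70² / 1251 = 7.8337.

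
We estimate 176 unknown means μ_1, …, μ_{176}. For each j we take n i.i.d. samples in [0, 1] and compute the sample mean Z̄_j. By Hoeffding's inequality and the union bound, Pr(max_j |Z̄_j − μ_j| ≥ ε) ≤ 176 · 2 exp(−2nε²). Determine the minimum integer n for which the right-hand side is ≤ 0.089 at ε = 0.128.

Need 2·176·exp(−2nε²) ≤ 0.089, i.e. exp(−2nε²) ≤ 0.089/352.
So 2nε² ≥ ln(352/0.089) = 8.282750.
Hence n ≥ 8.282750/(2·0.128²) = 252.769.
The smallest integer n is 253.

253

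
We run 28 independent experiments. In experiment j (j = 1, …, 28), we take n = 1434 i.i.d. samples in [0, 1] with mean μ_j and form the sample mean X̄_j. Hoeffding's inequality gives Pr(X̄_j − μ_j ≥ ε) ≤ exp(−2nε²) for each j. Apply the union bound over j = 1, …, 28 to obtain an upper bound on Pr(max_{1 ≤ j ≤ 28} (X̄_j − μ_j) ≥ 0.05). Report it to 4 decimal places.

Per-experiment Hoeffding bound: exp(−2·1434·0.05²) = exp(−7.17000) = 0.00076932.
Union bound over 28 events: 28·0.00076932 = 0.02154.

0.0215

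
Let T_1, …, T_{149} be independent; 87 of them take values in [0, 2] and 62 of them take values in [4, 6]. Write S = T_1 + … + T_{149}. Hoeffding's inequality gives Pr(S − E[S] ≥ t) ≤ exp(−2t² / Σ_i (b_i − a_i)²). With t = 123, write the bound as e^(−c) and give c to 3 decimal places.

50.768

Σ(b_i − a_i)² = 87·2² + 62·2² = 596.
c = 2t² / 596 = 2·123² / 596 = 50.7685.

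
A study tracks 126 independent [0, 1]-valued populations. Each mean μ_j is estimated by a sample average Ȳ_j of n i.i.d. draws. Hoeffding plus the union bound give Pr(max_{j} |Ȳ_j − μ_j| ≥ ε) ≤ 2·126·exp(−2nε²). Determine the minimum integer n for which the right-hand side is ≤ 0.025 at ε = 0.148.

211

Need 2·126·exp(−2nε²) ≤ 0.025, i.e. exp(−2nε²) ≤ 0.025/252.
So 2nε² ≥ ln(252/0.025) = 9.218309.
Hence n ≥ 9.218309/(2·0.148²) = 210.425.
The smallest integer n is 211.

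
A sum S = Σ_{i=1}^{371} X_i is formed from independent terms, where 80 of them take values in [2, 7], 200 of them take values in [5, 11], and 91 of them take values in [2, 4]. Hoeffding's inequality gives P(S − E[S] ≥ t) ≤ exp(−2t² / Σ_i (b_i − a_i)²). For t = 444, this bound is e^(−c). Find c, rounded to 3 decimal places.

41.225

Σ(b_i − a_i)² = 80·5² + 200·6² + 91·2² = 9564.
c = 2t² / 9564 = 2·444² / 9564 = 41.2246.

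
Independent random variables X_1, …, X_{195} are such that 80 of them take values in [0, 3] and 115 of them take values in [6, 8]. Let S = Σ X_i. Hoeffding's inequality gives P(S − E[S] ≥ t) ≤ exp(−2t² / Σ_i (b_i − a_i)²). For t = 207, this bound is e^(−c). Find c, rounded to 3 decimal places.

72.625

Σ(b_i − a_i)² = 80·3² + 115·2² = 1180.
c = 2t² / 1180 = 2·207² / 1180 = 72.6254.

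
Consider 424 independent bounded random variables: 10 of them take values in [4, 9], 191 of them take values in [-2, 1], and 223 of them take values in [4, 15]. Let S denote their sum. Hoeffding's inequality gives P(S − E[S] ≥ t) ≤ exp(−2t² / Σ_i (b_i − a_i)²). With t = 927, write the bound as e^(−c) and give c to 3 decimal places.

59.362

Σ(b_i − a_i)² = 10·5² + 191·3² + 223·11² = 28952.
c = 2t² / 28952 = 2·927² / 28952 = 59.3623.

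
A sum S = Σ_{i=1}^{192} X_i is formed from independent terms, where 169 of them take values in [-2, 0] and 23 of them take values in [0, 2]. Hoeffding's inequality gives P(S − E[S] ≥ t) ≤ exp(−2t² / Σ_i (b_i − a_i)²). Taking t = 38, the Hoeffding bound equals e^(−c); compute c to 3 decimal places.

3.760

Σ(b_i − a_i)² = 169·2² + 23·2² = 768.
c = 2t² / 768 = 2·38² / 768 = 3.7604.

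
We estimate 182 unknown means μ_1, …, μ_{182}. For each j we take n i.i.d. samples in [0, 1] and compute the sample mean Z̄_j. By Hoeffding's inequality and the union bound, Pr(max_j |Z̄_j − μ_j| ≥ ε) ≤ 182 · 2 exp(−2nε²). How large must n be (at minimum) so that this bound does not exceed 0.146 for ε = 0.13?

Need 2·182·exp(−2nε²) ≤ 0.146, i.e. exp(−2nε²) ≤ 0.146/364.
So 2nε² ≥ ln(364/0.146) = 7.821303.
Hence n ≥ 7.821303/(2·0.13²) = 231.399.
The smallest integer n is 232.

232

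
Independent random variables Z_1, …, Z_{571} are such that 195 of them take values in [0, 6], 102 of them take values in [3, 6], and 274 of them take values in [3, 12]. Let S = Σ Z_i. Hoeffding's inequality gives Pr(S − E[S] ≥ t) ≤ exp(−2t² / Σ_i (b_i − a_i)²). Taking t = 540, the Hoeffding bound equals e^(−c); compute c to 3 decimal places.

Σ(b_i − a_i)² = 195·6² + 102·3² + 274·9² = 30132.
c = 2t² / 30132 = 2·540² / 30132 = 19.3548.

19.355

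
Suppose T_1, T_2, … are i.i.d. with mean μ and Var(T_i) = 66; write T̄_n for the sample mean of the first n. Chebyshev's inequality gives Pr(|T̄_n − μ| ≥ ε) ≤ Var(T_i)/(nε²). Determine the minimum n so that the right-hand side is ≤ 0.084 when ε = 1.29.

Require 66/(n·1.29²) ≤ 0.084, i.e. n ≥ 66/(0.084·1.29²) = 472.156.
The smallest integer n is 473.

473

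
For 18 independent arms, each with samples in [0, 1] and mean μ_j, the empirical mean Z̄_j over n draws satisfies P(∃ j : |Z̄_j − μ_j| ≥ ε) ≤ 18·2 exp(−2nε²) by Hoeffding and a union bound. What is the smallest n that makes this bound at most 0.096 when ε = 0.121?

203

Need 2·18·exp(−2nε²) ≤ 0.096, i.e. exp(−2nε²) ≤ 0.096/36.
So 2nε² ≥ ln(36/0.096) = 5.926926.
Hence n ≥ 5.926926/(2·0.121²) = 202.409.
The smallest integer n is 203.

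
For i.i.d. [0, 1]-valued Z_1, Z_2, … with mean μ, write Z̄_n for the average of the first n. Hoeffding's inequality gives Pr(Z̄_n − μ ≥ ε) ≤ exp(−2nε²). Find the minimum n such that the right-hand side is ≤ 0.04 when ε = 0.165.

60

Require exp(−2nε²) ≤ 0.04, i.e. 2nε² ≥ ln(1/0.04) = 3.218876.
So n ≥ 3.218876 / (2·0.165²) = 59.116.
The smallest integer n is 60.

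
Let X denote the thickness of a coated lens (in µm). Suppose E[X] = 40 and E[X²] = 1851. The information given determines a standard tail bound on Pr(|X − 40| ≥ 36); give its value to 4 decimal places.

0.1937

The first two moments determine the variance, so Chebyshev's inequality is the sharpest standard bound available.
Var(X) = E[X²] − (E[X])² = 1851 − 1600 = 251.
Chebyshev's inequality: Pr(|X − μ| ≥ t) ≤ Var(X)/t² = 251/1296 = 0.1937.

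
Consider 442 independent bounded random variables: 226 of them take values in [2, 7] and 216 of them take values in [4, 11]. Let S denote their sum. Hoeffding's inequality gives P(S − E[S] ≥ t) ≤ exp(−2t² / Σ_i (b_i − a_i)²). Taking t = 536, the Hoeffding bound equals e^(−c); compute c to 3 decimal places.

Σ(b_i − a_i)² = 226·5² + 216·7² = 16234.
c = 2t² / 16234 = 2·536² / 16234 = 35.3944.

35.394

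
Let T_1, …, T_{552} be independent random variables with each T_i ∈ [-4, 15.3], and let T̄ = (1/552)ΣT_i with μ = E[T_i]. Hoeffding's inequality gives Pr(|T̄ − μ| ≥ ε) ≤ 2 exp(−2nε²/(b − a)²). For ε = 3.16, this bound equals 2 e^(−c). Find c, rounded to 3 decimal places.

c = 2nε²/(b − a)² = 2·552·3.16² / 19.3² = 29.5957.

29.596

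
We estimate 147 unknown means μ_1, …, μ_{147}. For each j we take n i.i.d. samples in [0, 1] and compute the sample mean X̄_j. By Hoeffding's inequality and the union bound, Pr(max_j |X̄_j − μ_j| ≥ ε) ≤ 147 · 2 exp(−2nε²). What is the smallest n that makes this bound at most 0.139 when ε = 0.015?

Need 2·147·exp(−2nε²) ≤ 0.139, i.e. exp(−2nε²) ≤ 0.139/294.
So 2nε² ≥ ln(294/0.139) = 7.656861.
Hence n ≥ 7.656861/(2·0.015²) = 17015.247.
The smallest integer n is 17016.

17016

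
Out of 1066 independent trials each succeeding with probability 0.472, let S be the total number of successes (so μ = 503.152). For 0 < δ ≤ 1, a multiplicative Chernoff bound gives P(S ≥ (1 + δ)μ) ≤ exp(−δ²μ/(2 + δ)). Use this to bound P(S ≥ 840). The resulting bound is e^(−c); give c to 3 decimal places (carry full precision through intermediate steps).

Write 840 = (1 + δ)μ, so δ = 840/503.152 − 1 = 0.6694756…
Then the exponent is δ²μ/(2 + δ) = (840 − μ)² / (μ·(2 + δ)) = 84.477837.

84.478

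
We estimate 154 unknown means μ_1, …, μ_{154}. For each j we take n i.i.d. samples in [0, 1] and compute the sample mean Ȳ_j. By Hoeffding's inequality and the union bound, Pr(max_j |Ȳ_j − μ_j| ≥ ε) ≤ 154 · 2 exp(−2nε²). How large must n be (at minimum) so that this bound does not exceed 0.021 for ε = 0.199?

122

Need 2·154·exp(−2nε²) ≤ 0.021, i.e. exp(−2nε²) ≤ 0.021/308.
So 2nε² ≥ ln(308/0.021) = 9.593333.
Hence n ≥ 9.593333/(2·0.199²) = 121.125.
The smallest integer n is 122.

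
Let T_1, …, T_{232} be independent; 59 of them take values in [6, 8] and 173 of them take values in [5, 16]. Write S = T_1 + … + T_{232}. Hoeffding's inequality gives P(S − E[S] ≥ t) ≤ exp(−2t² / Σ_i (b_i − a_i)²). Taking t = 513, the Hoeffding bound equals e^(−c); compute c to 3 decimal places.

24.864

Σ(b_i − a_i)² = 59·2² + 173·11² = 21169.
c = 2t² / 21169 = 2·513² / 21169 = 24.8636.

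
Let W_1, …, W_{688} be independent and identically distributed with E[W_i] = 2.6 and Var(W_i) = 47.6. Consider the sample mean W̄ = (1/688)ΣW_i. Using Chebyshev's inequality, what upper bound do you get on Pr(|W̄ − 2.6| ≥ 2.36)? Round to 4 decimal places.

0.0124

Var(W̄) = Var(W_i)/n = 47.6/688 = 0.069186.
Chebyshev: Pr(|W̄ − 2.6| ≥ 2.36) ≤ Var(W̄)/(2.36)² = 47.6/(688·2.36²) = 0.0124.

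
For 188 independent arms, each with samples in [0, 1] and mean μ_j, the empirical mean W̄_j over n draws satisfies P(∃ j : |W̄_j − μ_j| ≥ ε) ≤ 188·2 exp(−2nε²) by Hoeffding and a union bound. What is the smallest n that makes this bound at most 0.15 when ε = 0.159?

Need 2·188·exp(−2nε²) ≤ 0.15, i.e. exp(−2nε²) ≤ 0.15/376.
So 2nε² ≥ ln(376/0.15) = 7.826709.
Hence n ≥ 7.826709/(2·0.159²) = 154.794.
The smallest integer n is 155.

155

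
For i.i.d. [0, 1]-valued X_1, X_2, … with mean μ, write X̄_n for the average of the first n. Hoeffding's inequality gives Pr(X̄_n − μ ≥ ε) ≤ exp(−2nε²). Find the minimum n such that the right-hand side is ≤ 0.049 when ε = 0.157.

Require exp(−2nε²) ≤ 0.049, i.e. 2nε² ≥ ln(1/0.049) = 3.015935.
So n ≥ 3.015935 / (2·0.157²) = 61.178.
The smallest integer n is 62.

62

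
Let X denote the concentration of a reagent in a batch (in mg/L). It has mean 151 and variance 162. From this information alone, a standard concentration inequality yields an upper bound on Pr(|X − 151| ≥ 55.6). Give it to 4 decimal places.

Mean and variance are known, so Chebyshev's inequality applies.
Chebyshev: Pr(|X − μ| ≥ t) ≤ Var(X)/t².
Bound = 162 / 3091.36 = 0.0524.

0.0524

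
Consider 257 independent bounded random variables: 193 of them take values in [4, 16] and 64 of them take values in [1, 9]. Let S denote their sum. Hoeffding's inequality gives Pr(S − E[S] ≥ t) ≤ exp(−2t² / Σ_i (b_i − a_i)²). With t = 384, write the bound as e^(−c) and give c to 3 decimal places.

Σ(b_i − a_i)² = 193·12² + 64·8² = 31888.
c = 2t² / 31888 = 2·384² / 31888 = 9.2484.

9.248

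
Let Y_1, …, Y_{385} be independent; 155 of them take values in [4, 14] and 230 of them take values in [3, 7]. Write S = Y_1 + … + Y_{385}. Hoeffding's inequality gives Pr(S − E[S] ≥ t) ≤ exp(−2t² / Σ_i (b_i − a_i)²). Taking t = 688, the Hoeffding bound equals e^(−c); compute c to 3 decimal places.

Σ(b_i − a_i)² = 155·10² + 230·4² = 19180.
c = 2t² / 19180 = 2·688² / 19180 = 49.3581.

49.358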